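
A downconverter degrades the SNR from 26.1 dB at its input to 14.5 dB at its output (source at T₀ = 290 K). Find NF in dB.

11.6 dB

NF (dB) = SNR_in(dB) − SNR_out(dB) when the source is at T₀
NF = 26.1 − 14.5 = 11.6 dB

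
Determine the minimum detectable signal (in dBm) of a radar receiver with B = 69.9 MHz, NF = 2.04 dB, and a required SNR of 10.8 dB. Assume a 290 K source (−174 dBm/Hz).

−82.7 dBm

Sensitivity = −174 + 10 log₁₀(B) + NF + SNR_min
= −174 + 78.44 + 2.04 + 10.8
= −82.72 dBm → −82.7 dBm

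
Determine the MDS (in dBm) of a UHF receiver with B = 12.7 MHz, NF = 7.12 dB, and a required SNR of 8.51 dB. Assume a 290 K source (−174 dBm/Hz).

Sensitivity = −174 + 10 log₁₀(B) + NF + SNR_min
= −174 + 71.04 + 7.12 + 8.51
= −87.33 dBm → −87.3 dBm

−87.3 dBm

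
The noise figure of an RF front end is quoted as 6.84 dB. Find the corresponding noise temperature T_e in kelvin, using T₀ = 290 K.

F = 10^(6.84/10) = 4.83059
T_e = (F − 1)·T₀ = (4.83059 − 1) × 290 = 1111 K

1111 K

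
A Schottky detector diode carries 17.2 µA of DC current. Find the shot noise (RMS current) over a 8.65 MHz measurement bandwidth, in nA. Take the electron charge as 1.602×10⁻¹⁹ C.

6.90 nA

I_n = √(2qI·B)
2qI·B = 2 × 1.602×10⁻¹⁹ × 1.72×10⁻⁵ × 8.65×10⁶ = 4.77×10⁻¹⁷ A²
I_n = √(4.77×10⁻¹⁷) = 6.90×10⁻⁹ A = 6.90 nA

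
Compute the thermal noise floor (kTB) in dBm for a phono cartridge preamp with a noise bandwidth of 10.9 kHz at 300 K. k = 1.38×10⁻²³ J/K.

−133.5 dBm

P_n = kTB = 1.38×10⁻²³ × 300 × 1.09×10⁴ = 4.51×10⁻¹⁷ W
In dBm: 10 log₁₀(4.51×10⁻¹⁷ / 10⁻³) = −133.5 dBm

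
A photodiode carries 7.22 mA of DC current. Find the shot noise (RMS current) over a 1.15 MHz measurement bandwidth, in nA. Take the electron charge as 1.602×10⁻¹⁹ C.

I_n = √(2qI·B)
2qI·B = 2 × 1.602×10⁻¹⁹ × 7.22×10⁻³ × 1.15×10⁶ = 2.66×10⁻¹⁵ A²
I_n = √(2.66×10⁻¹⁵) = 5.16×10⁻⁸ A = 51.6 nA

51.6 nA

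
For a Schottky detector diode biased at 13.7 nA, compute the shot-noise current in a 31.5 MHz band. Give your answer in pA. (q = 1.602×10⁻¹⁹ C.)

I_n = √(2qI·B)
2qI·B = 2 × 1.602×10⁻¹⁹ × 1.37×10⁻⁸ × 3.15×10⁷ = 1.38×10⁻¹⁹ A²
I_n = √(1.38×10⁻¹⁹) = 3.72×10⁻¹⁰ A = 372 pA

372 pA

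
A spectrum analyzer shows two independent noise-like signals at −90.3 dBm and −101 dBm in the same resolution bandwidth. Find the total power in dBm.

−89.9 dBm

Convert to linear, add, convert back:
P₁ = 9.33×10⁻¹³ W, P₂ = 7.94×10⁻¹⁴ W
P_tot = 1.01×10⁻¹² W → 10 log₁₀(P_tot / 10⁻³) = −89.9 dBm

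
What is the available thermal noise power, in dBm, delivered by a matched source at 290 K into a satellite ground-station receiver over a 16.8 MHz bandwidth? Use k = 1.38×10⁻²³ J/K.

−101.7 dBm

P_n = kTB = 1.38×10⁻²³ × 290 × 1.68×10⁷ = 6.72×10⁻¹⁴ W
In dBm: 10 log₁₀(6.72×10⁻¹⁴ / 10⁻³) = −101.7 dBm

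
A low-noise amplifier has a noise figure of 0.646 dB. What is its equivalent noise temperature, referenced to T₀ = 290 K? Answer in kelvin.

46.5 K

F = 10^(0.646/10) = 1.16038
T_e = (F − 1)·T₀ = (1.16038 − 1) × 290 = 46.5 K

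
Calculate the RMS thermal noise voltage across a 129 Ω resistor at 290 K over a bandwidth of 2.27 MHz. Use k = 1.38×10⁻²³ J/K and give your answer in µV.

2.17 µV

V_n = √(4kTRB)
4kTRB = 4 × 1.38×10⁻²³ × 290 × 1.29×10² × 2.27×10⁶ = 4.69×10⁻¹² V²
V_n = √(4.69×10⁻¹²) = 2.17×10⁻⁶ V = 2.17 µV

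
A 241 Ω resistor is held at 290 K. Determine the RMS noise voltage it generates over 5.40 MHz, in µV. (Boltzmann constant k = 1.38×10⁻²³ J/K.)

V_n = √(4kTRB)
4kTRB = 4 × 1.38×10⁻²³ × 290 × 2.41×10² × 5.40×10⁶ = 2.08×10⁻¹¹ V²
V_n = √(2.08×10⁻¹¹) = 4.56×10⁻⁶ V = 4.56 µV

4.56 µV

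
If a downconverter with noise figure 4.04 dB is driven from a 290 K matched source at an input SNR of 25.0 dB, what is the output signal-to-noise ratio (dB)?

By definition F = SNR_in/SNR_out, so in dB: SNR_out = SNR_in − NF
SNR_out = 25.0 − 4.04 = 20.96 dB

20.96 dB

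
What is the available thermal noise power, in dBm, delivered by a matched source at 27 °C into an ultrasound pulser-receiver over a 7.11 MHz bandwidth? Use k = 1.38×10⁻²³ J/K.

T = 27 °C + 273.15 = 300.15 K
P_n = kTB = 1.38×10⁻²³ × 300.15 × 7.11×10⁶ = 2.95×10⁻¹⁴ W
In dBm: 10 log₁₀(2.95×10⁻¹⁴ / 10⁻³) = −105.3 dBm

−105.3 dBm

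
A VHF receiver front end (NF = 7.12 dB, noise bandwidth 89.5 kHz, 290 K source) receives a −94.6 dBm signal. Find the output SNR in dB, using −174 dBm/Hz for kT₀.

22.8 dB

Noise floor: N = −174 + 10 log₁₀(B) + NF
10 log₁₀(8.95×10⁴) = 49.52 dB
N = −174 + 49.52 + 7.12 = −117.36 dBm
SNR = P_sig − N = −94.6 − (−117.36) = 22.76 dB → 22.8 dB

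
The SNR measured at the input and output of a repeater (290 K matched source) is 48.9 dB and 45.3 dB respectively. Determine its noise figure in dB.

NF (dB) = SNR_in(dB) − SNR_out(dB) when the source is at T₀
NF = 48.9 − 45.3 = 3.6 dB

3.6 dB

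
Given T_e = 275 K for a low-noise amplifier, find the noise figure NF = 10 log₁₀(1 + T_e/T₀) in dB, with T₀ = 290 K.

2.90 dB

F = 1 + T_e/T₀ = 1 + 275/290 = 1.94828
NF = 10 log₁₀(1.94828) = 2.90 dB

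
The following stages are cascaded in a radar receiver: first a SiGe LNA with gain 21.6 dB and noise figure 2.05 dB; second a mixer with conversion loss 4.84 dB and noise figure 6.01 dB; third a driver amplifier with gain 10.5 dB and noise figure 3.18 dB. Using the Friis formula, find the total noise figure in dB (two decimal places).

Convert to linear (a loss of L dB is a gain of −L dB): F_i = 10^(NF_i/10), G_i = 10^(G_i,dB/10)
  Stage 1: F_1 = 10^(2.05/10) = 1.603, G_1 = 10^(21.6/10) = 144.5
  Stage 2: F_2 = 10^(6.01/10) = 3.990, G_2 = 10^(−4.84/10) = 0.3281
  Stage 3: F_3 = 10^(3.18/10) = 2.080, G_3 = 10^(10.5/10) = 11.22
Friis cascade:
  F = 1.603 + (3.990 − 1)/144.5 + (2.080 − 1)/47.42 = 1.647
NF = 10 log₁₀(1.647) = 2.17 dB

2.17 dB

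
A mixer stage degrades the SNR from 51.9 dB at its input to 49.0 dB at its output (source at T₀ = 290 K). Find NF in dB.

NF (dB) = SNR_in(dB) − SNR_out(dB) when the source is at T₀
NF = 51.9 − 49.0 = 2.9 dB

2.9 dB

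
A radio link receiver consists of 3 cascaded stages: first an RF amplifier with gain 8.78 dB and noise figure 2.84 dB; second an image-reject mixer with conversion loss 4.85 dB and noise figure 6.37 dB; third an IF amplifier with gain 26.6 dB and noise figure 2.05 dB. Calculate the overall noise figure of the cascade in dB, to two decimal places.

Convert to linear (a loss of L dB is a gain of −L dB): F_i = 10^(NF_i/10), G_i = 10^(G_i,dB/10)
  Stage 1: F_1 = 10^(2.84/10) = 1.923, G_1 = 10^(8.78/10) = 7.551
  Stage 2: F_2 = 10^(6.37/10) = 4.335, G_2 = 10^(−4.85/10) = 0.3273
  Stage 3: F_3 = 10^(2.05/10) = 1.603, G_3 = 10^(26.6/10) = 457.1
Friis cascade:
  F = 1.923 + (4.335 − 1)/7.551 + (1.603 − 1)/2.472 = 2.609
NF = 10 log₁₀(2.609) = 4.16 dB

4.16 dB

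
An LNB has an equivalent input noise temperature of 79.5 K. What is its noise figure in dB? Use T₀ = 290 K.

1.05 dB

F = 1 + T_e/T₀ = 1 + 79.5/290 = 1.27414
NF = 10 log₁₀(1.27414) = 1.05 dB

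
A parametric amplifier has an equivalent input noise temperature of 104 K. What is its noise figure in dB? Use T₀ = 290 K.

1.33 dB

F = 1 + T_e/T₀ = 1 + 104/290 = 1.35862
NF = 10 log₁₀(1.35862) = 1.33 dB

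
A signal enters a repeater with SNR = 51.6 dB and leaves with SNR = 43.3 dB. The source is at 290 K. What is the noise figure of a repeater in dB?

8.3 dB

NF (dB) = SNR_in(dB) − SNR_out(dB) when the source is at T₀
NF = 51.6 − 43.3 = 8.3 dB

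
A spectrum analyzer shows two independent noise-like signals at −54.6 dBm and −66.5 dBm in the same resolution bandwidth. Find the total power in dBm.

−54.3 dBm

Convert to linear, add, convert back:
P₁ = 3.47×10⁻⁹ W, P₂ = 2.24×10⁻¹⁰ W
P_tot = 3.69×10⁻⁹ W → 10 log₁₀(P_tot / 10⁻³) = −54.3 dBm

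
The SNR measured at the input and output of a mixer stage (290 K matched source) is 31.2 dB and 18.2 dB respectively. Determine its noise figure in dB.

NF (dB) = SNR_in(dB) − SNR_out(dB) when the source is at T₀
NF = 31.2 − 18.2 = 13.0 dB

13.0 dB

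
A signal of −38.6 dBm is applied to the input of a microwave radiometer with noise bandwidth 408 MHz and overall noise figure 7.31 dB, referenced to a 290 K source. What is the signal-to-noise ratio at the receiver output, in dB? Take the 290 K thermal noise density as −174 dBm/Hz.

Noise floor: N = −174 + 10 log₁₀(B) + NF
10 log₁₀(4.08×10⁸) = 86.11 dB
N = −174 + 86.11 + 7.31 = −80.58 dBm
SNR = P_sig − N = −38.6 − (−80.58) = 41.98 dB → 42.0 dB

42.0 dB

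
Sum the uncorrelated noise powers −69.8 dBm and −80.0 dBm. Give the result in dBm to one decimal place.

Convert to linear, add, convert back:
P₁ = 1.05×10⁻¹⁰ W, P₂ = 1.00×10⁻¹¹ W
P_tot = 1.15×10⁻¹⁰ W → 10 log₁₀(P_tot / 10⁻³) = −69.4 dBm

−69.4 dBm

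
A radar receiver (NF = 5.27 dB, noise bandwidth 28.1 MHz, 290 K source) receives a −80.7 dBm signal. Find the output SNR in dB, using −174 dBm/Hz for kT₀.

13.5 dB

Noise floor: N = −174 + 10 log₁₀(B) + NF
10 log₁₀(2.81×10⁷) = 74.49 dB
N = −174 + 74.49 + 5.27 = −94.24 dBm
SNR = P_sig − N = −80.7 − (−94.24) = 13.54 dB → 13.5 dB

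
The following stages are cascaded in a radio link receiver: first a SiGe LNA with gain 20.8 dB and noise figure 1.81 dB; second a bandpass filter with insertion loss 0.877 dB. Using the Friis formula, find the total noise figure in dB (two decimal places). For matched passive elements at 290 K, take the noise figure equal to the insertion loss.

1.82 dB

Convert to linear (a loss of L dB is a gain of −L dB): F_i = 10^(NF_i/10), G_i = 10^(G_i,dB/10)
  Stage 1: F_1 = 10^(1.81/10) = 1.517, G_1 = 10^(20.8/10) = 120.2
  Stage 2: F_2 = 10^(0.877/10) = 1.224, G_2 = 10^(−0.877/10) = 0.8171
Friis cascade:
  F = 1.517 + (1.224 − 1)/120.2 = 1.519
NF = 10 log₁₀(1.519) = 1.82 dB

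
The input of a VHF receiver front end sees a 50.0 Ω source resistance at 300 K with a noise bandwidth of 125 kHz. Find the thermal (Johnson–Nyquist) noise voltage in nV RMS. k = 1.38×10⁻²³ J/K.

V_n = √(4kTRB)
4kTRB = 4 × 1.38×10⁻²³ × 300 × 5.00×10¹ × 1.25×10⁵ = 1.03×10⁻¹³ V²
V_n = √(1.03×10⁻¹³) = 3.22×10⁻⁷ V = 322 nV

322 nV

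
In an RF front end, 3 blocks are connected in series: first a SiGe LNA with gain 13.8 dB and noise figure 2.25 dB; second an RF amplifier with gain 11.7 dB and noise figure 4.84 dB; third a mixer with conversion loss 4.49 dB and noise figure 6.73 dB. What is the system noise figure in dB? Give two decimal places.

2.49 dB

Convert to linear (a loss of L dB is a gain of −L dB): F_i = 10^(NF_i/10), G_i = 10^(G_i,dB/10)
  Stage 1: F_1 = 10^(2.25/10) = 1.679, G_1 = 10^(13.8/10) = 23.99
  Stage 2: F_2 = 10^(4.84/10) = 3.048, G_2 = 10^(11.7/10) = 14.79
  Stage 3: F_3 = 10^(6.73/10) = 4.710, G_3 = 10^(−4.49/10) = 0.3556
Friis cascade:
  F = 1.679 + (3.048 − 1)/23.99 + (4.710 − 1)/354.8 = 1.775
NF = 10 log₁₀(1.775) = 2.49 dB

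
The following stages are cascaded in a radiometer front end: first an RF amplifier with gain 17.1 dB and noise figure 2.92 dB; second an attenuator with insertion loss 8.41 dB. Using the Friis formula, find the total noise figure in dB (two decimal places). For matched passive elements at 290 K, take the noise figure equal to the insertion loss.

Convert to linear (a loss of L dB is a gain of −L dB): F_i = 10^(NF_i/10), G_i = 10^(G_i,dB/10)
  Stage 1: F_1 = 10^(2.92/10) = 1.959, G_1 = 10^(17.1/10) = 51.29
  Stage 2: F_2 = 10^(8.41/10) = 6.934, G_2 = 10^(−8.41/10) = 0.1442
Friis cascade:
  F = 1.959 + (6.934 − 1)/51.29 = 2.075
NF = 10 log₁₀(2.075) = 3.17 dB

3.17 dB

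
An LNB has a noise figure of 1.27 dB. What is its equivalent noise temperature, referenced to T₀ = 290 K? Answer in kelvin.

98.5 K

F = 10^(1.27/10) = 1.33968
T_e = (F − 1)·T₀ = (1.33968 − 1) × 290 = 98.5 K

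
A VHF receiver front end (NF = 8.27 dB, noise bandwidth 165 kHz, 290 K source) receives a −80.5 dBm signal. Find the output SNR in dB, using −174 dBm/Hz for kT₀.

Noise floor: N = −174 + 10 log₁₀(B) + NF
10 log₁₀(1.65×10⁵) = 52.17 dB
N = −174 + 52.17 + 8.27 = −113.56 dBm
SNR = P_sig − N = −80.5 − (−113.56) = 33.06 dB → 33.1 dB

33.1 dB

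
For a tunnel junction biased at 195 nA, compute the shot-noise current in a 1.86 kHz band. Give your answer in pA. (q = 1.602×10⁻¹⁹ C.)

10.8 pA

I_n = √(2qI·B)
2qI·B = 2 × 1.602×10⁻¹⁹ × 1.95×10⁻⁷ × 1.86×10³ = 1.16×10⁻²² A²
I_n = √(1.16×10⁻²²) = 1.08×10⁻¹¹ A = 10.8 pA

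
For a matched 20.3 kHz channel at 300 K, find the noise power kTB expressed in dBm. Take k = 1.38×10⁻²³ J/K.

P_n = kTB = 1.38×10⁻²³ × 300 × 2.03×10⁴ = 8.40×10⁻¹⁷ W
In dBm: 10 log₁₀(8.40×10⁻¹⁷ / 10⁻³) = −130.8 dBm

−130.8 dBm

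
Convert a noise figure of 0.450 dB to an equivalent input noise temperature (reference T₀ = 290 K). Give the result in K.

F = 10^(0.450/10) = 1.10917
T_e = (F − 1)·T₀ = (1.10917 − 1) × 290 = 31.7 K

31.7 K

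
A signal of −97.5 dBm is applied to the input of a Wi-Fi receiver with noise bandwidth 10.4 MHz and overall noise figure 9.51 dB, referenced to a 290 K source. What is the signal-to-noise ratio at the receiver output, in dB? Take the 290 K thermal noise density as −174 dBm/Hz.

−3.2 dB

Noise floor: N = −174 + 10 log₁₀(B) + NF
10 log₁₀(1.04×10⁷) = 70.17 dB
N = −174 + 70.17 + 9.51 = −94.32 dBm
SNR = P_sig − N = −97.5 − (−94.32) = −3.18 dB → −3.2 dB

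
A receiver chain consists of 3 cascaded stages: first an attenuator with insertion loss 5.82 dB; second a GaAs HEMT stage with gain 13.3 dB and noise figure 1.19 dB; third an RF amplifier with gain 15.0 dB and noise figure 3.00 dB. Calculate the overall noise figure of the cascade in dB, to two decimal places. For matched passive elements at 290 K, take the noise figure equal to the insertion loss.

Convert to linear (a loss of L dB is a gain of −L dB): F_i = 10^(NF_i/10), G_i = 10^(G_i,dB/10)
  Stage 1: F_1 = 10^(5.82/10) = 3.819, G_1 = 10^(−5.82/10) = 0.2618
  Stage 2: F_2 = 10^(1.19/10) = 1.315, G_2 = 10^(13.3/10) = 21.38
  Stage 3: F_3 = 10^(3.00/10) = 1.995, G_3 = 10^(15.0/10) = 31.62
Friis cascade:
  F = 3.819 + (1.315 − 1)/0.2618 + (1.995 − 1)/5.598 = 5.201
NF = 10 log₁₀(5.201) = 7.16 dB

7.16 dB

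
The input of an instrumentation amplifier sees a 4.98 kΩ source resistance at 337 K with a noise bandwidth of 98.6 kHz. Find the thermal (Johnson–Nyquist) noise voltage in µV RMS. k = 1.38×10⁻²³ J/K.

V_n = √(4kTRB)
4kTRB = 4 × 1.38×10⁻²³ × 337 × 4.98×10³ × 9.86×10⁴ = 9.13×10⁻¹² V²
V_n = √(9.13×10⁻¹²) = 3.02×10⁻⁶ V = 3.02 µV

3.02 µV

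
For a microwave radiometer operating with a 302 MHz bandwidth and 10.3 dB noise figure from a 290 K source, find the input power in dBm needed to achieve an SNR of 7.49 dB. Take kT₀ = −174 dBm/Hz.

−71.4 dBm

Sensitivity = −174 + 10 log₁₀(B) + NF + SNR_min
= −174 + 84.8 + 10.3 + 7.49
= −71.41 dBm → −71.4 dBm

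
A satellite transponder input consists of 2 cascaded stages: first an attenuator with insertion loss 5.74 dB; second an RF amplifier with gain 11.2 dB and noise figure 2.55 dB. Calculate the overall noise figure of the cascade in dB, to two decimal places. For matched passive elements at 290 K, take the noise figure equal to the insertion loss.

Convert to linear (a loss of L dB is a gain of −L dB): F_i = 10^(NF_i/10), G_i = 10^(G_i,dB/10)
  Stage 1: F_1 = 10^(5.74/10) = 3.750, G_1 = 10^(−5.74/10) = 0.2667
  Stage 2: F_2 = 10^(2.55/10) = 1.799, G_2 = 10^(11.2/10) = 13.18
Friis cascade:
  F = 3.750 + (1.799 − 1)/0.2667 = 6.745
NF = 10 log₁₀(6.745) = 8.29 dB

8.29 dB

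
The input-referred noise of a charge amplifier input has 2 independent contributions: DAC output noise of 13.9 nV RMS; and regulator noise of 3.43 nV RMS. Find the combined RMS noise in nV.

Uncorrelated sources add in power (mean-square): V_tot = √(ΣV_i²)
V_tot = √[(1.39×10⁻⁸)² + (3.43×10⁻⁹)²] = 1.43×10⁻⁸ V = 14.3 nV

14.3 nV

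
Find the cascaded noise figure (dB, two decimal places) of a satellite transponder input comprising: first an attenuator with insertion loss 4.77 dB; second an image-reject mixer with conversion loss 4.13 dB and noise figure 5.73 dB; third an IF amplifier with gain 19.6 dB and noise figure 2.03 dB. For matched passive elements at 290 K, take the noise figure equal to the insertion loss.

Convert to linear (a loss of L dB is a gain of −L dB): F_i = 10^(NF_i/10), G_i = 10^(G_i,dB/10)
  Stage 1: F_1 = 10^(4.77/10) = 2.999, G_1 = 10^(−4.77/10) = 0.3334
  Stage 2: F_2 = 10^(5.73/10) = 3.741, G_2 = 10^(−4.13/10) = 0.3864
  Stage 3: F_3 = 10^(2.03/10) = 1.596, G_3 = 10^(19.6/10) = 91.20
Friis cascade:
  F = 2.999 + (3.741 − 1)/0.3334 + (1.596 − 1)/0.1288 = 15.85
NF = 10 log₁₀(15.85) = 12.00 dB

12.00 dB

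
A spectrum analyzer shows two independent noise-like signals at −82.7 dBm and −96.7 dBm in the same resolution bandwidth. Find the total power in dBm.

−82.5 dBm

Convert to linear, add, convert back:
P₁ = 5.37×10⁻¹² W, P₂ = 2.14×10⁻¹³ W
P_tot = 5.58×10⁻¹² W → 10 log₁₀(P_tot / 10⁻³) = −82.5 dBm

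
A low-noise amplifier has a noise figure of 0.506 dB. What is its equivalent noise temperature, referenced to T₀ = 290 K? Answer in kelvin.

F = 10^(0.506/10) = 1.12357
T_e = (F − 1)·T₀ = (1.12357 − 1) × 290 = 35.8 K

35.8 K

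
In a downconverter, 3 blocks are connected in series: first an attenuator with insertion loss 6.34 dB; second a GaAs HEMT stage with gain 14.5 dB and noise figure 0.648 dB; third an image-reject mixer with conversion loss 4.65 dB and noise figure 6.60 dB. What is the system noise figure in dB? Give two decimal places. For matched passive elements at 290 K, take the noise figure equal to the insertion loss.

7.44 dB

Convert to linear (a loss of L dB is a gain of −L dB): F_i = 10^(NF_i/10), G_i = 10^(G_i,dB/10)
  Stage 1: F_1 = 10^(6.34/10) = 4.305, G_1 = 10^(−6.34/10) = 0.2323
  Stage 2: F_2 = 10^(0.648/10) = 1.161, G_2 = 10^(14.5/10) = 28.18
  Stage 3: F_3 = 10^(6.60/10) = 4.571, G_3 = 10^(−4.65/10) = 0.3428
Friis cascade:
  F = 4.305 + (1.161 − 1)/0.2323 + (4.571 − 1)/6.546 = 5.544
NF = 10 log₁₀(5.544) = 7.44 dB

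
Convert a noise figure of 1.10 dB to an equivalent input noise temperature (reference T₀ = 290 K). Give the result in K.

83.6 K

F = 10^(1.10/10) = 1.28825
T_e = (F − 1)·T₀ = (1.28825 − 1) × 290 = 83.6 K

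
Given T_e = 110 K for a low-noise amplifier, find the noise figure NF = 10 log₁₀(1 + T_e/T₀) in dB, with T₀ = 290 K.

1.40 dB

F = 1 + T_e/T₀ = 1 + 110/290 = 1.37931
NF = 10 log₁₀(1.37931) = 1.40 dB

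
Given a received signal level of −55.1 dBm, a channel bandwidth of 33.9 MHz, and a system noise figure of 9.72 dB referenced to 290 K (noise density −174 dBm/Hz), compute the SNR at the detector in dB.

Noise floor: N = −174 + 10 log₁₀(B) + NF
10 log₁₀(3.39×10⁷) = 75.3 dB
N = −174 + 75.3 + 9.72 = −88.98 dBm
SNR = P_sig − N = −55.1 − (−88.98) = 33.88 dB → 33.9 dB

33.9 dB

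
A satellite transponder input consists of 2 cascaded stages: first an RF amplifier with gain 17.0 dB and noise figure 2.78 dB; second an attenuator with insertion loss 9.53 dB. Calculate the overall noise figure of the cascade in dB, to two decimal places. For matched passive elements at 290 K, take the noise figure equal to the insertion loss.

3.13 dB

Convert to linear (a loss of L dB is a gain of −L dB): F_i = 10^(NF_i/10), G_i = 10^(G_i,dB/10)
  Stage 1: F_1 = 10^(2.78/10) = 1.897, G_1 = 10^(17.0/10) = 50.12
  Stage 2: F_2 = 10^(9.53/10) = 8.974, G_2 = 10^(−9.53/10) = 0.1114
Friis cascade:
  F = 1.897 + (8.974 − 1)/50.12 = 2.056
NF = 10 log₁₀(2.056) = 3.13 dB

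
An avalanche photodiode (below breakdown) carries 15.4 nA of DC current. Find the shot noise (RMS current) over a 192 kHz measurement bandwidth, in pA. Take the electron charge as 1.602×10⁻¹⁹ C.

30.8 pA

I_n = √(2qI·B)
2qI·B = 2 × 1.602×10⁻¹⁹ × 1.54×10⁻⁸ × 1.92×10⁵ = 9.47×10⁻²² A²
I_n = √(9.47×10⁻²²) = 3.08×10⁻¹¹ A = 30.8 pA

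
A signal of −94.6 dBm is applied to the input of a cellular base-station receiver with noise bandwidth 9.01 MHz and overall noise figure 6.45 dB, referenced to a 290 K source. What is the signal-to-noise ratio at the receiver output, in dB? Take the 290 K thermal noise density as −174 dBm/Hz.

Noise floor: N = −174 + 10 log₁₀(B) + NF
10 log₁₀(9.01×10⁶) = 69.55 dB
N = −174 + 69.55 + 6.45 = −98.00 dBm
SNR = P_sig − N = −94.6 − (−98.00) = 3.40 dB → 3.4 dB

3.4 dB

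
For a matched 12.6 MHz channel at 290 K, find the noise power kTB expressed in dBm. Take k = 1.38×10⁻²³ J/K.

P_n = kTB = 1.38×10⁻²³ × 290 × 1.26×10⁷ = 5.04×10⁻¹⁴ W
In dBm: 10 log₁₀(5.04×10⁻¹⁴ / 10⁻³) = −103.0 dBm

−103.0 dBm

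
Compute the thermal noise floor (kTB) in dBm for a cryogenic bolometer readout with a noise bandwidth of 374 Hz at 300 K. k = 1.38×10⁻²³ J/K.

−148.1 dBm

P_n = kTB = 1.38×10⁻²³ × 300 × 3.74×10² = 1.55×10⁻¹⁸ W
In dBm: 10 log₁₀(1.55×10⁻¹⁸ / 10⁻³) = −148.1 dBm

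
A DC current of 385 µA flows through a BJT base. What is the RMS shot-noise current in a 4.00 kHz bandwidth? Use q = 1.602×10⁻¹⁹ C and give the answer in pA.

702 pA

I_n = √(2qI·B)
2qI·B = 2 × 1.602×10⁻¹⁹ × 3.85×10⁻⁴ × 4.00×10³ = 4.93×10⁻¹⁹ A²
I_n = √(4.93×10⁻¹⁹) = 7.02×10⁻¹⁰ A = 702 pA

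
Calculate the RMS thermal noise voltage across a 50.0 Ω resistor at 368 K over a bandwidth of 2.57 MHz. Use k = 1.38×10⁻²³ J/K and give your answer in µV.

1.62 µV

V_n = √(4kTRB)
4kTRB = 4 × 1.38×10⁻²³ × 368 × 5.00×10¹ × 2.57×10⁶ = 2.61×10⁻¹² V²
V_n = √(2.61×10⁻¹²) = 1.62×10⁻⁶ V = 1.62 µV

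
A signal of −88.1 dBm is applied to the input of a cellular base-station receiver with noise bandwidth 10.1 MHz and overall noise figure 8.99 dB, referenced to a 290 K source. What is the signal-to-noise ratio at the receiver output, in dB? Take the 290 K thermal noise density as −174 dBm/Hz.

Noise floor: N = −174 + 10 log₁₀(B) + NF
10 log₁₀(1.01×10⁷) = 70.04 dB
N = −174 + 70.04 + 8.99 = −94.97 dBm
SNR = P_sig − N = −88.1 − (−94.97) = 6.87 dB → 6.9 dB

6.9 dB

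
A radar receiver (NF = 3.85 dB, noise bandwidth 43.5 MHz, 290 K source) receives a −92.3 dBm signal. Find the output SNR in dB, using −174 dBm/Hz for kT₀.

Noise floor: N = −174 + 10 log₁₀(B) + NF
10 log₁₀(4.35×10⁷) = 76.38 dB
N = −174 + 76.38 + 3.85 = −93.77 dBm
SNR = P_sig − N = −92.3 − (−93.77) = 1.47 dB → 1.5 dB

1.5 dB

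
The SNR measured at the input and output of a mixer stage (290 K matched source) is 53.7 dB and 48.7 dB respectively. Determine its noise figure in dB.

NF (dB) = SNR_in(dB) − SNR_out(dB) when the source is at T₀
NF = 53.7 − 48.7 = 5.0 dB

5.0 dB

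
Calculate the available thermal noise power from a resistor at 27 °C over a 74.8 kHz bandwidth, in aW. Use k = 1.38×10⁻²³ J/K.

310 aW

T = 27 °C + 273.15 = 300.15 K
P_n = kTB = 1.38×10⁻²³ × 300.15 × 7.48×10⁴ = 3.10×10⁻¹⁶ W = 310 aW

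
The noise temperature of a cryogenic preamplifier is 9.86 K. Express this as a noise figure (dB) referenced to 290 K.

0.145 dB

F = 1 + T_e/T₀ = 1 + 9.86/290 = 1.034
NF = 10 log₁₀(1.034) = 0.145 dB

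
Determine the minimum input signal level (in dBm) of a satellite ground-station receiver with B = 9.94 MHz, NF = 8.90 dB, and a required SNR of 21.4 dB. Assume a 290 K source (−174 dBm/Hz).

−73.7 dBm

Sensitivity = −174 + 10 log₁₀(B) + NF + SNR_min
= −174 + 69.97 + 8.90 + 21.4
= −73.73 dBm → −73.7 dBm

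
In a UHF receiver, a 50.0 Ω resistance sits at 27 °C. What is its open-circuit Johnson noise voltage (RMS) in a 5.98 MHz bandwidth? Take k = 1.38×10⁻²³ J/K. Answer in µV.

T = 27 °C + 273.15 = 300.15 K
V_n = √(4kTRB)
4kTRB = 4 × 1.38×10⁻²³ × 300.15 × 5.00×10¹ × 5.98×10⁶ = 4.95×10⁻¹² V²
V_n = √(4.95×10⁻¹²) = 2.23×10⁻⁶ V = 2.23 µV

2.23 µV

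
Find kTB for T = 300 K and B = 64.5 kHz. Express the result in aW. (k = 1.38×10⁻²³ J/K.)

267 aW

P_n = kTB = 1.38×10⁻²³ × 300 × 6.45×10⁴ = 2.67×10⁻¹⁶ W = 267 aW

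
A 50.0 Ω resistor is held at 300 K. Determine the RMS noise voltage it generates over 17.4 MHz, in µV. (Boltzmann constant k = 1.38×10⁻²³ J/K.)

3.80 µV

V_n = √(4kTRB)
4kTRB = 4 × 1.38×10⁻²³ × 300 × 5.00×10¹ × 1.74×10⁷ = 1.44×10⁻¹¹ V²
V_n = √(1.44×10⁻¹¹) = 3.80×10⁻⁶ V = 3.80 µV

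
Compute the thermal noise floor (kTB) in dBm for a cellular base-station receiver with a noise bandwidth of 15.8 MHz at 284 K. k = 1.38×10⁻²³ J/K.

P_n = kTB = 1.38×10⁻²³ × 284 × 1.58×10⁷ = 6.19×10⁻¹⁴ W
In dBm: 10 log₁₀(6.19×10⁻¹⁴ / 10⁻³) = −102.1 dBm

−102.1 dBm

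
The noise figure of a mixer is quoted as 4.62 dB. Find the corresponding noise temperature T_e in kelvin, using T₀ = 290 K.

550 K

F = 10^(4.62/10) = 2.89734
T_e = (F − 1)·T₀ = (2.89734 − 1) × 290 = 550 K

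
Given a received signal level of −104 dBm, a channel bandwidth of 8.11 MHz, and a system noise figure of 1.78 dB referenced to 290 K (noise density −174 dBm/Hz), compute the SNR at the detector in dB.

−0.9 dB

Noise floor: N = −174 + 10 log₁₀(B) + NF
10 log₁₀(8.11×10⁶) = 69.09 dB
N = −174 + 69.09 + 1.78 = −103.13 dBm
SNR = P_sig − N = −104 − (−103.13) = −0.87 dB → −0.9 dB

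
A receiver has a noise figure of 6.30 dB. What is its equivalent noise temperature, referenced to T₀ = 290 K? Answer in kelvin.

F = 10^(6.30/10) = 4.2658
T_e = (F − 1)·T₀ = (4.2658 − 1) × 290 = 947 K

947 K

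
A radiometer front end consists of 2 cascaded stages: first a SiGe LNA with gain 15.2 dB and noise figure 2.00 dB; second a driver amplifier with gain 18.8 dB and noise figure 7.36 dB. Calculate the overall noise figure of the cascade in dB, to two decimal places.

Convert to linear (a loss of L dB is a gain of −L dB): F_i = 10^(NF_i/10), G_i = 10^(G_i,dB/10)
  Stage 1: F_1 = 10^(2.00/10) = 1.585, G_1 = 10^(15.2/10) = 33.11
  Stage 2: F_2 = 10^(7.36/10) = 5.445, G_2 = 10^(18.8/10) = 75.86
Friis cascade:
  F = 1.585 + (5.445 − 1)/33.11 = 1.719
NF = 10 log₁₀(1.719) = 2.35 dB

2.35 dB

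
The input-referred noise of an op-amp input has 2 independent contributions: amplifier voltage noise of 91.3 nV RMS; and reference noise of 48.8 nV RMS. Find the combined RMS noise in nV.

104 nV

Uncorrelated sources add in power (mean-square): V_tot = √(ΣV_i²)
V_tot = √[(9.13×10⁻⁸)² + (4.88×10⁻⁸)²] = 1.04×10⁻⁷ V = 104 nV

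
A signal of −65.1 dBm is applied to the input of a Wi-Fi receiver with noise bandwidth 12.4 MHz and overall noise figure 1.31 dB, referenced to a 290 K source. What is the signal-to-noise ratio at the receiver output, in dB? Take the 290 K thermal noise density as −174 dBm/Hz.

36.7 dB

Noise floor: N = −174 + 10 log₁₀(B) + NF
10 log₁₀(1.24×10⁷) = 70.93 dB
N = −174 + 70.93 + 1.31 = −101.76 dBm
SNR = P_sig − N = −65.1 − (−101.76) = 36.66 dB → 36.7 dB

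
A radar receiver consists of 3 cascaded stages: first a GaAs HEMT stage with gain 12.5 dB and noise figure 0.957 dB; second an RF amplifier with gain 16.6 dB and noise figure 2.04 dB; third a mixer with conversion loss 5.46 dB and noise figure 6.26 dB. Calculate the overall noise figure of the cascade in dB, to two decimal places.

Convert to linear (a loss of L dB is a gain of −L dB): F_i = 10^(NF_i/10), G_i = 10^(G_i,dB/10)
  Stage 1: F_1 = 10^(0.957/10) = 1.247, G_1 = 10^(12.5/10) = 17.78
  Stage 2: F_2 = 10^(2.04/10) = 1.600, G_2 = 10^(16.6/10) = 45.71
  Stage 3: F_3 = 10^(6.26/10) = 4.227, G_3 = 10^(−5.46/10) = 0.2844
Friis cascade:
  F = 1.247 + (1.600 − 1)/17.78 + (4.227 − 1)/812.8 = 1.284
NF = 10 log₁₀(1.284) = 1.09 dB

1.09 dB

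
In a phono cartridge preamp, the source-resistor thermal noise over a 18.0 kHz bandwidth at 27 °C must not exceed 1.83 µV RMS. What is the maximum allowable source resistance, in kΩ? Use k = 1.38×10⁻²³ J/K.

11.2 kΩ

T = 27 °C + 273.15 = 300.15 K
Johnson–Nyquist: V_n = √(4kTRB) ⇒ R = V_n² / (4kTB)
4kTB = 4 × 1.38×10⁻²³ × 300.15 × 1.80×10⁴ = 2.98×10⁻¹⁶
R = (1.83×10⁻⁶)² / 2.98×10⁻¹⁶ = 1.12×10⁴ Ω = 11.2 kΩ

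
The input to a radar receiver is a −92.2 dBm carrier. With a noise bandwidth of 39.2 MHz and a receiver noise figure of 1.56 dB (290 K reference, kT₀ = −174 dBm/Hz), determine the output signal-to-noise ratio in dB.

Noise floor: N = −174 + 10 log₁₀(B) + NF
10 log₁₀(3.92×10⁷) = 75.93 dB
N = −174 + 75.93 + 1.56 = −96.51 dBm
SNR = P_sig − N = −92.2 − (−96.51) = 4.31 dB → 4.3 dB

4.3 dB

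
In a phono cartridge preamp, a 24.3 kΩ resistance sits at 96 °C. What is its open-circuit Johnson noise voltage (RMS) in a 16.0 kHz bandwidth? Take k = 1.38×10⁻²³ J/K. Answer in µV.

2.81 µV

T = 96 °C + 273.15 = 369.15 K
V_n = √(4kTRB)
4kTRB = 4 × 1.38×10⁻²³ × 369.15 × 2.43×10⁴ × 1.60×10⁴ = 7.92×10⁻¹² V²
V_n = √(7.92×10⁻¹²) = 2.81×10⁻⁶ V = 2.81 µV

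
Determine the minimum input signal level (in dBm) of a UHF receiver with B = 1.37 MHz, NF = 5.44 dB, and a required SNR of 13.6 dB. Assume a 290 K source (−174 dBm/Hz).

−93.6 dBm

Sensitivity = −174 + 10 log₁₀(B) + NF + SNR_min
= −174 + 61.37 + 5.44 + 13.6
= −93.59 dBm → −93.6 dBm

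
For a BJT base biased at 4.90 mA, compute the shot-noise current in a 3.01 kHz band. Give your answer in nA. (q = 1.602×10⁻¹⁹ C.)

I_n = √(2qI·B)
2qI·B = 2 × 1.602×10⁻¹⁹ × 4.90×10⁻³ × 3.01×10³ = 4.73×10⁻¹⁸ A²
I_n = √(4.73×10⁻¹⁸) = 2.17×10⁻⁹ A = 2.17 nA

2.17 nA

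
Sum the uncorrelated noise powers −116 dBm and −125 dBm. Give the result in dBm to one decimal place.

−115.5 dBm

Convert to linear, add, convert back:
P₁ = 2.51×10⁻¹⁵ W, P₂ = 3.16×10⁻¹⁶ W
P_tot = 2.83×10⁻¹⁵ W → 10 log₁₀(P_tot / 10⁻³) = −115.5 dBm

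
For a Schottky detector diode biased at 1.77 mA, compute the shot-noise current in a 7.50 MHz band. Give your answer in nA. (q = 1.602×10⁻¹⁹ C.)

65.2 nA

I_n = √(2qI·B)
2qI·B = 2 × 1.602×10⁻¹⁹ × 1.77×10⁻³ × 7.50×10⁶ = 4.25×10⁻¹⁵ A²
I_n = √(4.25×10⁻¹⁵) = 6.52×10⁻⁸ A = 65.2 nA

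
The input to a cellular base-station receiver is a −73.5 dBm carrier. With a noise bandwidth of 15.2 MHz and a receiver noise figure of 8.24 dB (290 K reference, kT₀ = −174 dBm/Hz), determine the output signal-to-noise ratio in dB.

Noise floor: N = −174 + 10 log₁₀(B) + NF
10 log₁₀(1.52×10⁷) = 71.82 dB
N = −174 + 71.82 + 8.24 = −93.94 dBm
SNR = P_sig − N = −73.5 − (−93.94) = 20.44 dB → 20.4 dB

20.4 dB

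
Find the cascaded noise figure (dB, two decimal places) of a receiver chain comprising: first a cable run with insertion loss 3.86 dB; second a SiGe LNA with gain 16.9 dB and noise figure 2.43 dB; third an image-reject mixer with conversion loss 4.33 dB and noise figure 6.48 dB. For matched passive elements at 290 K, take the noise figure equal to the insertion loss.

6.46 dB

Convert to linear (a loss of L dB is a gain of −L dB): F_i = 10^(NF_i/10), G_i = 10^(G_i,dB/10)
  Stage 1: F_1 = 10^(3.86/10) = 2.432, G_1 = 10^(−3.86/10) = 0.4111
  Stage 2: F_2 = 10^(2.43/10) = 1.750, G_2 = 10^(16.9/10) = 48.98
  Stage 3: F_3 = 10^(6.48/10) = 4.446, G_3 = 10^(−4.33/10) = 0.3690
Friis cascade:
  F = 2.432 + (1.750 − 1)/0.4111 + (4.446 − 1)/20.14 = 4.427
NF = 10 log₁₀(4.427) = 6.46 dB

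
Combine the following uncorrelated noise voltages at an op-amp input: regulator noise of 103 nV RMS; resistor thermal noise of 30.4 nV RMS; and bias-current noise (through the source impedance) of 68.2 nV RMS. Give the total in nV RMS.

Uncorrelated sources add in power (mean-square): V_tot = √(ΣV_i²)
V_tot = √[(1.03×10⁻⁷)² + (3.04×10⁻⁸)² + (6.82×10⁻⁸)²] = 1.27×10⁻⁷ V = 127 nV

127 nV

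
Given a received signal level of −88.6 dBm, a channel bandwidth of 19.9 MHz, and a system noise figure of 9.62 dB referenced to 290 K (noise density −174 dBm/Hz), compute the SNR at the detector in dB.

Noise floor: N = −174 + 10 log₁₀(B) + NF
10 log₁₀(1.99×10⁷) = 72.99 dB
N = −174 + 72.99 + 9.62 = −91.39 dBm
SNR = P_sig − N = −88.6 − (−91.39) = 2.79 dB → 2.8 dB

2.8 dB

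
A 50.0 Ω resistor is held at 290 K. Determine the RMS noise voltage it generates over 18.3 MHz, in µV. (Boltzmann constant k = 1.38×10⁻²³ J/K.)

3.83 µV

V_n = √(4kTRB)
4kTRB = 4 × 1.38×10⁻²³ × 290 × 5.00×10¹ × 1.83×10⁷ = 1.46×10⁻¹¹ V²
V_n = √(1.46×10⁻¹¹) = 3.83×10⁻⁶ V = 3.83 µV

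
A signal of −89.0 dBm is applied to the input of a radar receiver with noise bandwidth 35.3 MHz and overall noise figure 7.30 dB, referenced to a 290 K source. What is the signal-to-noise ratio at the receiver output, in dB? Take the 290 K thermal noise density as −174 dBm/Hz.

Noise floor: N = −174 + 10 log₁₀(B) + NF
10 log₁₀(3.53×10⁷) = 75.48 dB
N = −174 + 75.48 + 7.30 = −91.22 dBm
SNR = P_sig − N = −89.0 − (−91.22) = 2.22 dB → 2.2 dB

2.2 dB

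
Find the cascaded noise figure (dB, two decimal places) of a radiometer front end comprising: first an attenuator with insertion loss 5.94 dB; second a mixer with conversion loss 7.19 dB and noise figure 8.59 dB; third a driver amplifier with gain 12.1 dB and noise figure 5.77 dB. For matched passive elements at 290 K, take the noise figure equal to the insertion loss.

Convert to linear (a loss of L dB is a gain of −L dB): F_i = 10^(NF_i/10), G_i = 10^(G_i,dB/10)
  Stage 1: F_1 = 10^(5.94/10) = 3.926, G_1 = 10^(−5.94/10) = 0.2547
  Stage 2: F_2 = 10^(8.59/10) = 7.228, G_2 = 10^(−7.19/10) = 0.1910
  Stage 3: F_3 = 10^(5.77/10) = 3.776, G_3 = 10^(12.1/10) = 16.22
Friis cascade:
  F = 3.926 + (7.228 − 1)/0.2547 + (3.776 − 1)/0.04864 = 85.44
NF = 10 log₁₀(85.44) = 19.32 dB

19.32 dB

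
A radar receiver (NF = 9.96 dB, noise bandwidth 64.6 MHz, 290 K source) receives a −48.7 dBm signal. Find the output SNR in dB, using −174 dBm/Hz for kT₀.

Noise floor: N = −174 + 10 log₁₀(B) + NF
10 log₁₀(6.46×10⁷) = 78.1 dB
N = −174 + 78.1 + 9.96 = −85.94 dBm
SNR = P_sig − N = −48.7 − (−85.94) = 37.24 dB → 37.2 dB

37.2 dB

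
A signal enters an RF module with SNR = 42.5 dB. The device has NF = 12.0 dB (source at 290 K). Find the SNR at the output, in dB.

30.5 dB

By definition F = SNR_in/SNR_out, so in dB: SNR_out = SNR_in − NF
SNR_out = 42.5 − 12.0 = 30.5 dB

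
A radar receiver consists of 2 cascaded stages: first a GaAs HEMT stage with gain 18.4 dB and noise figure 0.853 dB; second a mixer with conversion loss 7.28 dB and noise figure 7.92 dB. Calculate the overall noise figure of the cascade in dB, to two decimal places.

Convert to linear (a loss of L dB is a gain of −L dB): F_i = 10^(NF_i/10), G_i = 10^(G_i,dB/10)
  Stage 1: F_1 = 10^(0.853/10) = 1.217, G_1 = 10^(18.4/10) = 69.18
  Stage 2: F_2 = 10^(7.92/10) = 6.194, G_2 = 10^(−7.28/10) = 0.1871
Friis cascade:
  F = 1.217 + (6.194 − 1)/69.18 = 1.292
NF = 10 log₁₀(1.292) = 1.11 dB

1.11 dB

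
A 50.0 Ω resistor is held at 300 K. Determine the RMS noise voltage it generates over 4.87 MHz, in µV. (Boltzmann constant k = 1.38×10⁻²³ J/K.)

2.01 µV

V_n = √(4kTRB)
4kTRB = 4 × 1.38×10⁻²³ × 300 × 5.00×10¹ × 4.87×10⁶ = 4.03×10⁻¹² V²
V_n = √(4.03×10⁻¹²) = 2.01×10⁻⁶ V = 2.01 µV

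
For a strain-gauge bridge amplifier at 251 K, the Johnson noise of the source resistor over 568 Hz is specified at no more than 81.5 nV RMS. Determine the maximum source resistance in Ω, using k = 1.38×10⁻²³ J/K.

844 Ω

Johnson–Nyquist: V_n = √(4kTRB) ⇒ R = V_n² / (4kTB)
4kTB = 4 × 1.38×10⁻²³ × 251 × 5.68×10² = 7.87×10⁻¹⁸
R = (8.15×10⁻⁸)² / 7.87×10⁻¹⁸ = 8.44×10² Ω = 844 Ω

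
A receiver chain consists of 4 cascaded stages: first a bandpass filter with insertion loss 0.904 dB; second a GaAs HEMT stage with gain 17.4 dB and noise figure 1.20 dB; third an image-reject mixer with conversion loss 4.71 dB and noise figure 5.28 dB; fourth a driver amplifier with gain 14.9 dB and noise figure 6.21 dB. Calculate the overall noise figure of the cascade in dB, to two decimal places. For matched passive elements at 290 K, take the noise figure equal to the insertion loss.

2.76 dB

Convert to linear (a loss of L dB is a gain of −L dB): F_i = 10^(NF_i/10), G_i = 10^(G_i,dB/10)
  Stage 1: F_1 = 10^(0.904/10) = 1.231, G_1 = 10^(−0.904/10) = 0.8121
  Stage 2: F_2 = 10^(1.20/10) = 1.318, G_2 = 10^(17.4/10) = 54.95
  Stage 3: F_3 = 10^(5.28/10) = 3.373, G_3 = 10^(−4.71/10) = 0.3381
  Stage 4: F_4 = 10^(6.21/10) = 4.178, G_4 = 10^(14.9/10) = 30.90
Friis cascade:
  F = 1.231 + (1.318 − 1)/0.8121 + (3.373 − 1)/44.63 + (4.178 − 1)/15.09 = 1.887
NF = 10 log₁₀(1.887) = 2.76 dB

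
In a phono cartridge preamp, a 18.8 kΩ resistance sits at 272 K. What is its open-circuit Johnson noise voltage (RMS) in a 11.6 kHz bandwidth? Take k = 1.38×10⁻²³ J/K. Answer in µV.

V_n = √(4kTRB)
4kTRB = 4 × 1.38×10⁻²³ × 272 × 1.88×10⁴ × 1.16×10⁴ = 3.27×10⁻¹² V²
V_n = √(3.27×10⁻¹²) = 1.81×10⁻⁶ V = 1.81 µV

1.81 µV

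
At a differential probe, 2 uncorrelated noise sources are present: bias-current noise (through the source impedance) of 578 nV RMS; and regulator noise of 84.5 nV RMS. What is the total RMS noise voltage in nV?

584 nV

Uncorrelated sources add in power (mean-square): V_tot = √(ΣV_i²)
V_tot = √[(5.78×10⁻⁷)² + (8.45×10⁻⁸)²] = 5.84×10⁻⁷ V = 584 nV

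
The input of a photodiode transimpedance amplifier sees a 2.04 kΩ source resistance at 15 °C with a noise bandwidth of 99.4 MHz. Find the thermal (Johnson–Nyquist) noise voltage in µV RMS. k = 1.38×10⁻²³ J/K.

T = 15 °C + 273.15 = 288.15 K
V_n = √(4kTRB)
4kTRB = 4 × 1.38×10⁻²³ × 288.15 × 2.04×10³ × 9.94×10⁷ = 3.23×10⁻⁹ V²
V_n = √(3.23×10⁻⁹) = 5.68×10⁻⁵ V = 56.8 µV

56.8 µV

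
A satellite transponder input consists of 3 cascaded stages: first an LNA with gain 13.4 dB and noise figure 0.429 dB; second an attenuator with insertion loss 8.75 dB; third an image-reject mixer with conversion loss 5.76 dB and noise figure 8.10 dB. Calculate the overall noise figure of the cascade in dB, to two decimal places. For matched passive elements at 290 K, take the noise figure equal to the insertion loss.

Convert to linear (a loss of L dB is a gain of −L dB): F_i = 10^(NF_i/10), G_i = 10^(G_i,dB/10)
  Stage 1: F_1 = 10^(0.429/10) = 1.104, G_1 = 10^(13.4/10) = 21.88
  Stage 2: F_2 = 10^(8.75/10) = 7.499, G_2 = 10^(−8.75/10) = 0.1334
  Stage 3: F_3 = 10^(8.10/10) = 6.457, G_3 = 10^(−5.76/10) = 0.2655
Friis cascade:
  F = 1.104 + (7.499 − 1)/21.88 + (6.457 − 1)/2.917 = 3.271
NF = 10 log₁₀(3.271) = 5.15 dB

5.15 dB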